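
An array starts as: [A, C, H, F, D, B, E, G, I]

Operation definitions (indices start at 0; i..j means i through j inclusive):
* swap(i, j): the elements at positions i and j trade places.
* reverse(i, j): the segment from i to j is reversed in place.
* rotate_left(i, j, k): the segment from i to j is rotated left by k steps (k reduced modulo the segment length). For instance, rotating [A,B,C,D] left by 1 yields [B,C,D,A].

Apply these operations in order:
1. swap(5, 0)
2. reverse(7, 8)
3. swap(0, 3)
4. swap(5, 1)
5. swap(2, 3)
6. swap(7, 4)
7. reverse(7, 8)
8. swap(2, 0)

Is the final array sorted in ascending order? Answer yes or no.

Answer: no

Derivation:
After 1 (swap(5, 0)): [B, C, H, F, D, A, E, G, I]
After 2 (reverse(7, 8)): [B, C, H, F, D, A, E, I, G]
After 3 (swap(0, 3)): [F, C, H, B, D, A, E, I, G]
After 4 (swap(5, 1)): [F, A, H, B, D, C, E, I, G]
After 5 (swap(2, 3)): [F, A, B, H, D, C, E, I, G]
After 6 (swap(7, 4)): [F, A, B, H, I, C, E, D, G]
After 7 (reverse(7, 8)): [F, A, B, H, I, C, E, G, D]
After 8 (swap(2, 0)): [B, A, F, H, I, C, E, G, D]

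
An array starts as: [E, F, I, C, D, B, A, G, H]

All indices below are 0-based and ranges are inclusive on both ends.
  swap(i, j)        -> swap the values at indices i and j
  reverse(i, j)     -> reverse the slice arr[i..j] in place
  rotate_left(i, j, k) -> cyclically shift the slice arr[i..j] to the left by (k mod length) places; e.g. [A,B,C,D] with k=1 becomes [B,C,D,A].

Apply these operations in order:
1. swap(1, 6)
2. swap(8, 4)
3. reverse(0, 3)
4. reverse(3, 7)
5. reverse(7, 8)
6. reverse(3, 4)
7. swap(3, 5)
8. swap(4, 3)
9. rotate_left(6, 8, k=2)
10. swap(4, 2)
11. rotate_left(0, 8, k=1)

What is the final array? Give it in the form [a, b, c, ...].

Answer: [I, B, G, A, F, E, H, D, C]

Derivation:
After 1 (swap(1, 6)): [E, A, I, C, D, B, F, G, H]
After 2 (swap(8, 4)): [E, A, I, C, H, B, F, G, D]
After 3 (reverse(0, 3)): [C, I, A, E, H, B, F, G, D]
After 4 (reverse(3, 7)): [C, I, A, G, F, B, H, E, D]
After 5 (reverse(7, 8)): [C, I, A, G, F, B, H, D, E]
After 6 (reverse(3, 4)): [C, I, A, F, G, B, H, D, E]
After 7 (swap(3, 5)): [C, I, A, B, G, F, H, D, E]
After 8 (swap(4, 3)): [C, I, A, G, B, F, H, D, E]
After 9 (rotate_left(6, 8, k=2)): [C, I, A, G, B, F, E, H, D]
After 10 (swap(4, 2)): [C, I, B, G, A, F, E, H, D]
After 11 (rotate_left(0, 8, k=1)): [I, B, G, A, F, E, H, D, C]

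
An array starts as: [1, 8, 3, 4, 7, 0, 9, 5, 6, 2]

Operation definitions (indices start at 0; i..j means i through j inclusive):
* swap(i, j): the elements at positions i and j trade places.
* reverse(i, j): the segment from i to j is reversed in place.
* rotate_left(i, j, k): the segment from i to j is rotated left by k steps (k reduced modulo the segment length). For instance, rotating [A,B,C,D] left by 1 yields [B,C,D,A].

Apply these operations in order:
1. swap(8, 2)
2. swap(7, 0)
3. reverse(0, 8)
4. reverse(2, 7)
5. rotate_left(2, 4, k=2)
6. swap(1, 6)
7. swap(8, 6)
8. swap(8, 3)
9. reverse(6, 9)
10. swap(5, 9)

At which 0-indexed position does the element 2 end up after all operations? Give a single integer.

Answer: 6

Derivation:
After 1 (swap(8, 2)): [1, 8, 6, 4, 7, 0, 9, 5, 3, 2]
After 2 (swap(7, 0)): [5, 8, 6, 4, 7, 0, 9, 1, 3, 2]
After 3 (reverse(0, 8)): [3, 1, 9, 0, 7, 4, 6, 8, 5, 2]
After 4 (reverse(2, 7)): [3, 1, 8, 6, 4, 7, 0, 9, 5, 2]
After 5 (rotate_left(2, 4, k=2)): [3, 1, 4, 8, 6, 7, 0, 9, 5, 2]
After 6 (swap(1, 6)): [3, 0, 4, 8, 6, 7, 1, 9, 5, 2]
After 7 (swap(8, 6)): [3, 0, 4, 8, 6, 7, 5, 9, 1, 2]
After 8 (swap(8, 3)): [3, 0, 4, 1, 6, 7, 5, 9, 8, 2]
After 9 (reverse(6, 9)): [3, 0, 4, 1, 6, 7, 2, 8, 9, 5]
After 10 (swap(5, 9)): [3, 0, 4, 1, 6, 5, 2, 8, 9, 7]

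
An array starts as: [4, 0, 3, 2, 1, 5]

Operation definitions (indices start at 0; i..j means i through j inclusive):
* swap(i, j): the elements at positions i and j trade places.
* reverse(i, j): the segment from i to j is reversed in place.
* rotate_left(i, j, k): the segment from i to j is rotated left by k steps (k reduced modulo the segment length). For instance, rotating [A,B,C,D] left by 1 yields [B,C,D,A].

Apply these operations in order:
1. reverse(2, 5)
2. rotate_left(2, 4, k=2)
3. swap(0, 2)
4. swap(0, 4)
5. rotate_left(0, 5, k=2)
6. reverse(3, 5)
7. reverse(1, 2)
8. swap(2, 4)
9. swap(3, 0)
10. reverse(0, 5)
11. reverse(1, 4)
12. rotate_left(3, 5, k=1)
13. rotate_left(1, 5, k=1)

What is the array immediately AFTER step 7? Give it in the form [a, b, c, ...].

After 1 (reverse(2, 5)): [4, 0, 5, 1, 2, 3]
After 2 (rotate_left(2, 4, k=2)): [4, 0, 2, 5, 1, 3]
After 3 (swap(0, 2)): [2, 0, 4, 5, 1, 3]
After 4 (swap(0, 4)): [1, 0, 4, 5, 2, 3]
After 5 (rotate_left(0, 5, k=2)): [4, 5, 2, 3, 1, 0]
After 6 (reverse(3, 5)): [4, 5, 2, 0, 1, 3]
After 7 (reverse(1, 2)): [4, 2, 5, 0, 1, 3]

Answer: [4, 2, 5, 0, 1, 3]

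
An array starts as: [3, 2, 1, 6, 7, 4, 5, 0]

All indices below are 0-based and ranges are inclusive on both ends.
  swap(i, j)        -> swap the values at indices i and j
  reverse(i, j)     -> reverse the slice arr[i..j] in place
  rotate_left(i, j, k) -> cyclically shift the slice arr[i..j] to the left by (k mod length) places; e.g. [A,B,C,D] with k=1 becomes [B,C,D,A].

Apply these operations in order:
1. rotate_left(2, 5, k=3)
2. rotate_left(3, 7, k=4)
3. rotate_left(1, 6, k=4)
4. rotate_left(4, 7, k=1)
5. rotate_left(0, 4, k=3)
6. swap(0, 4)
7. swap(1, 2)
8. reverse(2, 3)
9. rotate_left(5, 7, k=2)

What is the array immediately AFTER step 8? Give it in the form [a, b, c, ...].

After 1 (rotate_left(2, 5, k=3)): [3, 2, 4, 1, 6, 7, 5, 0]
After 2 (rotate_left(3, 7, k=4)): [3, 2, 4, 0, 1, 6, 7, 5]
After 3 (rotate_left(1, 6, k=4)): [3, 6, 7, 2, 4, 0, 1, 5]
After 4 (rotate_left(4, 7, k=1)): [3, 6, 7, 2, 0, 1, 5, 4]
After 5 (rotate_left(0, 4, k=3)): [2, 0, 3, 6, 7, 1, 5, 4]
After 6 (swap(0, 4)): [7, 0, 3, 6, 2, 1, 5, 4]
After 7 (swap(1, 2)): [7, 3, 0, 6, 2, 1, 5, 4]
After 8 (reverse(2, 3)): [7, 3, 6, 0, 2, 1, 5, 4]

Answer: [7, 3, 6, 0, 2, 1, 5, 4]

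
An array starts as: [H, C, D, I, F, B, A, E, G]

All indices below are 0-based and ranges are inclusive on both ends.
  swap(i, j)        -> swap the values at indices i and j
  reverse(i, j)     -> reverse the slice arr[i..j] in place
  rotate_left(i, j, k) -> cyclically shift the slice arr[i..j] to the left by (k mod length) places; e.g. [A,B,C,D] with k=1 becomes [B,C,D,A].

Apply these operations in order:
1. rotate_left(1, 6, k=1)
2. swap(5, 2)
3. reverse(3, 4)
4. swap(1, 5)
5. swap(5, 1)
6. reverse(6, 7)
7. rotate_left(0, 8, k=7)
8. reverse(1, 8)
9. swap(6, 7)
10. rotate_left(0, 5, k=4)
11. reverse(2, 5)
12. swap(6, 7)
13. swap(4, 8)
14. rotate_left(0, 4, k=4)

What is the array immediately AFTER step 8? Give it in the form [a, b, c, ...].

After 1 (rotate_left(1, 6, k=1)): [H, D, I, F, B, A, C, E, G]
After 2 (swap(5, 2)): [H, D, A, F, B, I, C, E, G]
After 3 (reverse(3, 4)): [H, D, A, B, F, I, C, E, G]
After 4 (swap(1, 5)): [H, I, A, B, F, D, C, E, G]
After 5 (swap(5, 1)): [H, D, A, B, F, I, C, E, G]
After 6 (reverse(6, 7)): [H, D, A, B, F, I, E, C, G]
After 7 (rotate_left(0, 8, k=7)): [C, G, H, D, A, B, F, I, E]
After 8 (reverse(1, 8)): [C, E, I, F, B, A, D, H, G]

Answer: [C, E, I, F, B, A, D, H, G]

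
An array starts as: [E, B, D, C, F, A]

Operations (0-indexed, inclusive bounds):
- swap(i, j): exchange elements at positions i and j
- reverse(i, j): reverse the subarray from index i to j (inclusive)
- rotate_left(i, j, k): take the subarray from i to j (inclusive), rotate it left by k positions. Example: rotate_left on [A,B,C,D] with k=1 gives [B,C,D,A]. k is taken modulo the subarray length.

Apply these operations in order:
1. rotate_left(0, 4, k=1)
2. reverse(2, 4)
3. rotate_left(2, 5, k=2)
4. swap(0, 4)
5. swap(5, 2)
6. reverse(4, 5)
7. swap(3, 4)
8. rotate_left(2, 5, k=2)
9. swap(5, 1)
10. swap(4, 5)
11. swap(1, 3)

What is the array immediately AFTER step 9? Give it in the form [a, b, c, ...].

After 1 (rotate_left(0, 4, k=1)): [B, D, C, F, E, A]
After 2 (reverse(2, 4)): [B, D, E, F, C, A]
After 3 (rotate_left(2, 5, k=2)): [B, D, C, A, E, F]
After 4 (swap(0, 4)): [E, D, C, A, B, F]
After 5 (swap(5, 2)): [E, D, F, A, B, C]
After 6 (reverse(4, 5)): [E, D, F, A, C, B]
After 7 (swap(3, 4)): [E, D, F, C, A, B]
After 8 (rotate_left(2, 5, k=2)): [E, D, A, B, F, C]
After 9 (swap(5, 1)): [E, C, A, B, F, D]

Answer: [E, C, A, B, F, D]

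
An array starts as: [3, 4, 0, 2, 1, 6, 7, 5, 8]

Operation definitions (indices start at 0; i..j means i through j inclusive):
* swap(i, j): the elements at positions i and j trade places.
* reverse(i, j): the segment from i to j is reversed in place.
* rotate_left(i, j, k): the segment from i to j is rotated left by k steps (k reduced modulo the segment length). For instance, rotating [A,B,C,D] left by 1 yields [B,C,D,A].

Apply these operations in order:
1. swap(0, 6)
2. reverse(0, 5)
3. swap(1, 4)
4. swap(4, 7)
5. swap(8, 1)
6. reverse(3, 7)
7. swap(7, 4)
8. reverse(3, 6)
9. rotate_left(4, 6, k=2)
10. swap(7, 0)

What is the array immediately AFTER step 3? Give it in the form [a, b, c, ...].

After 1 (swap(0, 6)): [7, 4, 0, 2, 1, 6, 3, 5, 8]
After 2 (reverse(0, 5)): [6, 1, 2, 0, 4, 7, 3, 5, 8]
After 3 (swap(1, 4)): [6, 4, 2, 0, 1, 7, 3, 5, 8]

Answer: [6, 4, 2, 0, 1, 7, 3, 5, 8]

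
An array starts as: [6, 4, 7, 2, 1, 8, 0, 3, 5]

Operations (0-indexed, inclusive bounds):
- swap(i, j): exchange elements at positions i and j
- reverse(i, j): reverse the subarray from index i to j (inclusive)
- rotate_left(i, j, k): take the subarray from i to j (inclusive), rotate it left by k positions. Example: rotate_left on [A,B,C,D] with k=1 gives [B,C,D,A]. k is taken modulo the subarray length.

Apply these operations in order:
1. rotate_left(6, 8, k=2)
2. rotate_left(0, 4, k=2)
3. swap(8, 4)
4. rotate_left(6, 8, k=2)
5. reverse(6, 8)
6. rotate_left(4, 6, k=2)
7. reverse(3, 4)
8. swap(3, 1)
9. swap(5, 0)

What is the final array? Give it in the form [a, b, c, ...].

After 1 (rotate_left(6, 8, k=2)): [6, 4, 7, 2, 1, 8, 5, 0, 3]
After 2 (rotate_left(0, 4, k=2)): [7, 2, 1, 6, 4, 8, 5, 0, 3]
After 3 (swap(8, 4)): [7, 2, 1, 6, 3, 8, 5, 0, 4]
After 4 (rotate_left(6, 8, k=2)): [7, 2, 1, 6, 3, 8, 4, 5, 0]
After 5 (reverse(6, 8)): [7, 2, 1, 6, 3, 8, 0, 5, 4]
After 6 (rotate_left(4, 6, k=2)): [7, 2, 1, 6, 0, 3, 8, 5, 4]
After 7 (reverse(3, 4)): [7, 2, 1, 0, 6, 3, 8, 5, 4]
After 8 (swap(3, 1)): [7, 0, 1, 2, 6, 3, 8, 5, 4]
After 9 (swap(5, 0)): [3, 0, 1, 2, 6, 7, 8, 5, 4]

Answer: [3, 0, 1, 2, 6, 7, 8, 5, 4]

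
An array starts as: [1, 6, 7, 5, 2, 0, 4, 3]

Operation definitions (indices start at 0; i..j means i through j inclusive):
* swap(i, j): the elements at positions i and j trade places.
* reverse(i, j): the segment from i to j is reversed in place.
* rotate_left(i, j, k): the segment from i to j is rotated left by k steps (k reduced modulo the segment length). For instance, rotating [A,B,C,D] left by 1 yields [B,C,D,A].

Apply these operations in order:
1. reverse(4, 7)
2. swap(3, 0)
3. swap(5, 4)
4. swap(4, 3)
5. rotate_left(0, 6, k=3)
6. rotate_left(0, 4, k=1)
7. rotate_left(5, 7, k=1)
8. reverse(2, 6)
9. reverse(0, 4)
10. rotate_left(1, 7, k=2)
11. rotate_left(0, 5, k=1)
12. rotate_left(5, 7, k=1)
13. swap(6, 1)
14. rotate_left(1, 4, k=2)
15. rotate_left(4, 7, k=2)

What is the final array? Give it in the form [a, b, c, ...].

After 1 (reverse(4, 7)): [1, 6, 7, 5, 3, 4, 0, 2]
After 2 (swap(3, 0)): [5, 6, 7, 1, 3, 4, 0, 2]
After 3 (swap(5, 4)): [5, 6, 7, 1, 4, 3, 0, 2]
After 4 (swap(4, 3)): [5, 6, 7, 4, 1, 3, 0, 2]
After 5 (rotate_left(0, 6, k=3)): [4, 1, 3, 0, 5, 6, 7, 2]
After 6 (rotate_left(0, 4, k=1)): [1, 3, 0, 5, 4, 6, 7, 2]
After 7 (rotate_left(5, 7, k=1)): [1, 3, 0, 5, 4, 7, 2, 6]
After 8 (reverse(2, 6)): [1, 3, 2, 7, 4, 5, 0, 6]
After 9 (reverse(0, 4)): [4, 7, 2, 3, 1, 5, 0, 6]
After 10 (rotate_left(1, 7, k=2)): [4, 3, 1, 5, 0, 6, 7, 2]
After 11 (rotate_left(0, 5, k=1)): [3, 1, 5, 0, 6, 4, 7, 2]
After 12 (rotate_left(5, 7, k=1)): [3, 1, 5, 0, 6, 7, 2, 4]
After 13 (swap(6, 1)): [3, 2, 5, 0, 6, 7, 1, 4]
After 14 (rotate_left(1, 4, k=2)): [3, 0, 6, 2, 5, 7, 1, 4]
After 15 (rotate_left(4, 7, k=2)): [3, 0, 6, 2, 1, 4, 5, 7]

Answer: [3, 0, 6, 2, 1, 4, 5, 7]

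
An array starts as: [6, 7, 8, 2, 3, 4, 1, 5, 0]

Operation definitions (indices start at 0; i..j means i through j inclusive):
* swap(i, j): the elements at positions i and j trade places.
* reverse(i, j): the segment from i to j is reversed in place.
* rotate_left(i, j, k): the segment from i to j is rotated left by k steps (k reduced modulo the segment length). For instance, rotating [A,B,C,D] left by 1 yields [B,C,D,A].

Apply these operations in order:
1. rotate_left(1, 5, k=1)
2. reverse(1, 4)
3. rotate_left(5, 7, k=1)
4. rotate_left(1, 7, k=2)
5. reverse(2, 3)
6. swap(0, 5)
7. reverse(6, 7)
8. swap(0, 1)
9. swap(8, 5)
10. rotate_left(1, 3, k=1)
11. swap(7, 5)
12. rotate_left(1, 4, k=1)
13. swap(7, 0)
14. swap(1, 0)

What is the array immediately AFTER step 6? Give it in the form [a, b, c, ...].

After 1 (rotate_left(1, 5, k=1)): [6, 8, 2, 3, 4, 7, 1, 5, 0]
After 2 (reverse(1, 4)): [6, 4, 3, 2, 8, 7, 1, 5, 0]
After 3 (rotate_left(5, 7, k=1)): [6, 4, 3, 2, 8, 1, 5, 7, 0]
After 4 (rotate_left(1, 7, k=2)): [6, 2, 8, 1, 5, 7, 4, 3, 0]
After 5 (reverse(2, 3)): [6, 2, 1, 8, 5, 7, 4, 3, 0]
After 6 (swap(0, 5)): [7, 2, 1, 8, 5, 6, 4, 3, 0]

Answer: [7, 2, 1, 8, 5, 6, 4, 3, 0]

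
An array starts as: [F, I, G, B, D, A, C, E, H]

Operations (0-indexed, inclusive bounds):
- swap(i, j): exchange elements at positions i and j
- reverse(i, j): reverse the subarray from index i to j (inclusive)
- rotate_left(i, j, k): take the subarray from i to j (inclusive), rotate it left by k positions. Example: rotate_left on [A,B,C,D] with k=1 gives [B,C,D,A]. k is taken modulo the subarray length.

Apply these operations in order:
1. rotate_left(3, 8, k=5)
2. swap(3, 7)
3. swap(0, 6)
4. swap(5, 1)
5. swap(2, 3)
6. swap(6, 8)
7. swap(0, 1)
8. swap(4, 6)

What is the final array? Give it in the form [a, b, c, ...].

Answer: [D, A, C, G, E, I, B, H, F]

Derivation:
After 1 (rotate_left(3, 8, k=5)): [F, I, G, H, B, D, A, C, E]
After 2 (swap(3, 7)): [F, I, G, C, B, D, A, H, E]
After 3 (swap(0, 6)): [A, I, G, C, B, D, F, H, E]
After 4 (swap(5, 1)): [A, D, G, C, B, I, F, H, E]
After 5 (swap(2, 3)): [A, D, C, G, B, I, F, H, E]
After 6 (swap(6, 8)): [A, D, C, G, B, I, E, H, F]
After 7 (swap(0, 1)): [D, A, C, G, B, I, E, H, F]
After 8 (swap(4, 6)): [D, A, C, G, E, I, B, H, F]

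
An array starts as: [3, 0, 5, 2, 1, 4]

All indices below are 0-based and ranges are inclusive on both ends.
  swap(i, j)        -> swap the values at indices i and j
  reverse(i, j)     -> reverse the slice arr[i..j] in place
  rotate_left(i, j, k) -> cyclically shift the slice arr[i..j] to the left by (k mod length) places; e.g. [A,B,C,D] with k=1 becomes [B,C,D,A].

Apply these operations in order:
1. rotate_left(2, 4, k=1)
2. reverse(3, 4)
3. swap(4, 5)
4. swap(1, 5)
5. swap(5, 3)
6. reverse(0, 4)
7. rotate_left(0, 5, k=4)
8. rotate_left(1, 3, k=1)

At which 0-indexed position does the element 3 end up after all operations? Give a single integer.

Answer: 0

Derivation:
After 1 (rotate_left(2, 4, k=1)): [3, 0, 2, 1, 5, 4]
After 2 (reverse(3, 4)): [3, 0, 2, 5, 1, 4]
After 3 (swap(4, 5)): [3, 0, 2, 5, 4, 1]
After 4 (swap(1, 5)): [3, 1, 2, 5, 4, 0]
After 5 (swap(5, 3)): [3, 1, 2, 0, 4, 5]
After 6 (reverse(0, 4)): [4, 0, 2, 1, 3, 5]
After 7 (rotate_left(0, 5, k=4)): [3, 5, 4, 0, 2, 1]
After 8 (rotate_left(1, 3, k=1)): [3, 4, 0, 5, 2, 1]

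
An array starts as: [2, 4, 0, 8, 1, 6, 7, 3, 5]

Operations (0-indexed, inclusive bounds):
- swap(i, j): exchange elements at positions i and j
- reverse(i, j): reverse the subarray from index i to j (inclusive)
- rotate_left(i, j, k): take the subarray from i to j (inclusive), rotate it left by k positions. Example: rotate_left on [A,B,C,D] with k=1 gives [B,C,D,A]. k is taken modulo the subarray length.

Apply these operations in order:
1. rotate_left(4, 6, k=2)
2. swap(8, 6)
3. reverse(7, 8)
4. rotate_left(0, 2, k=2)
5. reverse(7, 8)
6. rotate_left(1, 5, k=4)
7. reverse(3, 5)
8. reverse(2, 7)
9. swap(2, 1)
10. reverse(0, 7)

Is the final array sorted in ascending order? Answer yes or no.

After 1 (rotate_left(4, 6, k=2)): [2, 4, 0, 8, 7, 1, 6, 3, 5]
After 2 (swap(8, 6)): [2, 4, 0, 8, 7, 1, 5, 3, 6]
After 3 (reverse(7, 8)): [2, 4, 0, 8, 7, 1, 5, 6, 3]
After 4 (rotate_left(0, 2, k=2)): [0, 2, 4, 8, 7, 1, 5, 6, 3]
After 5 (reverse(7, 8)): [0, 2, 4, 8, 7, 1, 5, 3, 6]
After 6 (rotate_left(1, 5, k=4)): [0, 1, 2, 4, 8, 7, 5, 3, 6]
After 7 (reverse(3, 5)): [0, 1, 2, 7, 8, 4, 5, 3, 6]
After 8 (reverse(2, 7)): [0, 1, 3, 5, 4, 8, 7, 2, 6]
After 9 (swap(2, 1)): [0, 3, 1, 5, 4, 8, 7, 2, 6]
After 10 (reverse(0, 7)): [2, 7, 8, 4, 5, 1, 3, 0, 6]

Answer: no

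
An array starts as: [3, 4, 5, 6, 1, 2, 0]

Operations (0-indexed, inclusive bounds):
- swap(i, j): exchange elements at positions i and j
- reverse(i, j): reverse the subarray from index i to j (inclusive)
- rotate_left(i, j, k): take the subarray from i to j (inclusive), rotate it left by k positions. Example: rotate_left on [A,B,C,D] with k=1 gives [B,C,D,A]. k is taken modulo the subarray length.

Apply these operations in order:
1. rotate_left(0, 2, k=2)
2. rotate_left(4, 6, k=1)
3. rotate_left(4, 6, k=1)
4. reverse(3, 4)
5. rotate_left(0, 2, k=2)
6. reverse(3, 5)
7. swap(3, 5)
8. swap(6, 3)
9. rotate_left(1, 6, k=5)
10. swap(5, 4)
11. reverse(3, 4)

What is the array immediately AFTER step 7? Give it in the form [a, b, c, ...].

Answer: [4, 5, 3, 0, 6, 1, 2]

Derivation:
After 1 (rotate_left(0, 2, k=2)): [5, 3, 4, 6, 1, 2, 0]
After 2 (rotate_left(4, 6, k=1)): [5, 3, 4, 6, 2, 0, 1]
After 3 (rotate_left(4, 6, k=1)): [5, 3, 4, 6, 0, 1, 2]
After 4 (reverse(3, 4)): [5, 3, 4, 0, 6, 1, 2]
After 5 (rotate_left(0, 2, k=2)): [4, 5, 3, 0, 6, 1, 2]
After 6 (reverse(3, 5)): [4, 5, 3, 1, 6, 0, 2]
After 7 (swap(3, 5)): [4, 5, 3, 0, 6, 1, 2]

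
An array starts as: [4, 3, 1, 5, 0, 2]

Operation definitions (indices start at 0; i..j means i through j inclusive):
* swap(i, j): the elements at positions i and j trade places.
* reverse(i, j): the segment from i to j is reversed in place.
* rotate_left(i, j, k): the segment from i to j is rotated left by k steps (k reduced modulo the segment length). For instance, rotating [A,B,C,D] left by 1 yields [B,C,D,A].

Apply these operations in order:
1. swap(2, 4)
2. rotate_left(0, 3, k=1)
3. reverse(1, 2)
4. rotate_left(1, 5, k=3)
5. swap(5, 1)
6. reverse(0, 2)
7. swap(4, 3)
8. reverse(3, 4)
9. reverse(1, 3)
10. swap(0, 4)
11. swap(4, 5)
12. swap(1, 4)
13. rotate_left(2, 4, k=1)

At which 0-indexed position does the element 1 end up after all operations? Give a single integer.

Answer: 1

Derivation:
After 1 (swap(2, 4)): [4, 3, 0, 5, 1, 2]
After 2 (rotate_left(0, 3, k=1)): [3, 0, 5, 4, 1, 2]
After 3 (reverse(1, 2)): [3, 5, 0, 4, 1, 2]
After 4 (rotate_left(1, 5, k=3)): [3, 1, 2, 5, 0, 4]
After 5 (swap(5, 1)): [3, 4, 2, 5, 0, 1]
After 6 (reverse(0, 2)): [2, 4, 3, 5, 0, 1]
After 7 (swap(4, 3)): [2, 4, 3, 0, 5, 1]
After 8 (reverse(3, 4)): [2, 4, 3, 5, 0, 1]
After 9 (reverse(1, 3)): [2, 5, 3, 4, 0, 1]
After 10 (swap(0, 4)): [0, 5, 3, 4, 2, 1]
After 11 (swap(4, 5)): [0, 5, 3, 4, 1, 2]
After 12 (swap(1, 4)): [0, 1, 3, 4, 5, 2]
After 13 (rotate_left(2, 4, k=1)): [0, 1, 4, 5, 3, 2]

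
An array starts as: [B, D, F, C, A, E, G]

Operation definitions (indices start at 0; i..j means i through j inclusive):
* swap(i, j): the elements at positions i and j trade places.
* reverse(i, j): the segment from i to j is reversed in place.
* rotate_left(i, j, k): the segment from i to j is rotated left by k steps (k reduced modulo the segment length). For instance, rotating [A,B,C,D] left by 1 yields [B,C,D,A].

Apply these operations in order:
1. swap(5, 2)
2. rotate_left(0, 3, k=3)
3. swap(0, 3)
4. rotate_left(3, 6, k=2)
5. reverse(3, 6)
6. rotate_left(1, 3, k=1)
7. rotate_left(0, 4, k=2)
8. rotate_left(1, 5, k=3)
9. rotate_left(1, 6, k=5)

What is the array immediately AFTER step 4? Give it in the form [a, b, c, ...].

After 1 (swap(5, 2)): [B, D, E, C, A, F, G]
After 2 (rotate_left(0, 3, k=3)): [C, B, D, E, A, F, G]
After 3 (swap(0, 3)): [E, B, D, C, A, F, G]
After 4 (rotate_left(3, 6, k=2)): [E, B, D, F, G, C, A]

Answer: [E, B, D, F, G, C, A]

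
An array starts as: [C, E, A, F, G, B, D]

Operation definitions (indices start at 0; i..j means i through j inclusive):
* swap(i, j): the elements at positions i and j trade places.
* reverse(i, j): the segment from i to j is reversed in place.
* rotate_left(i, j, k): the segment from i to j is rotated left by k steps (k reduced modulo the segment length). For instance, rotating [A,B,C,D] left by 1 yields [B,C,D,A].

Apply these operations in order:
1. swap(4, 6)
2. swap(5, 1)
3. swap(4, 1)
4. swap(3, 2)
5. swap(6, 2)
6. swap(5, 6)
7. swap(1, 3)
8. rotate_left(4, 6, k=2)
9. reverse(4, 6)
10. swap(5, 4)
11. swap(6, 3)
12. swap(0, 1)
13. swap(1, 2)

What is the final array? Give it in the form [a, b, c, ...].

Answer: [A, G, C, E, B, F, D]

Derivation:
After 1 (swap(4, 6)): [C, E, A, F, D, B, G]
After 2 (swap(5, 1)): [C, B, A, F, D, E, G]
After 3 (swap(4, 1)): [C, D, A, F, B, E, G]
After 4 (swap(3, 2)): [C, D, F, A, B, E, G]
After 5 (swap(6, 2)): [C, D, G, A, B, E, F]
After 6 (swap(5, 6)): [C, D, G, A, B, F, E]
After 7 (swap(1, 3)): [C, A, G, D, B, F, E]
After 8 (rotate_left(4, 6, k=2)): [C, A, G, D, E, B, F]
After 9 (reverse(4, 6)): [C, A, G, D, F, B, E]
After 10 (swap(5, 4)): [C, A, G, D, B, F, E]
After 11 (swap(6, 3)): [C, A, G, E, B, F, D]
After 12 (swap(0, 1)): [A, C, G, E, B, F, D]
After 13 (swap(1, 2)): [A, G, C, E, B, F, D]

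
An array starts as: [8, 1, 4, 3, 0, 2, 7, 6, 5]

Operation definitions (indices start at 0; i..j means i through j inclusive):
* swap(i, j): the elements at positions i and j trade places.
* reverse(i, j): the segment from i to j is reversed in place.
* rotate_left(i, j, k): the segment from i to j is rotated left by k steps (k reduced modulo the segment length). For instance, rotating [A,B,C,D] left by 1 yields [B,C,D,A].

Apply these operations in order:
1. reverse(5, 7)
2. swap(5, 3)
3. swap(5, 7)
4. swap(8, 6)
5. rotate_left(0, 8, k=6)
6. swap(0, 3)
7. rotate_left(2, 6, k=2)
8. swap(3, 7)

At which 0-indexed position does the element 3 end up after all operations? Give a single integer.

After 1 (reverse(5, 7)): [8, 1, 4, 3, 0, 6, 7, 2, 5]
After 2 (swap(5, 3)): [8, 1, 4, 6, 0, 3, 7, 2, 5]
After 3 (swap(5, 7)): [8, 1, 4, 6, 0, 2, 7, 3, 5]
After 4 (swap(8, 6)): [8, 1, 4, 6, 0, 2, 5, 3, 7]
After 5 (rotate_left(0, 8, k=6)): [5, 3, 7, 8, 1, 4, 6, 0, 2]
After 6 (swap(0, 3)): [8, 3, 7, 5, 1, 4, 6, 0, 2]
After 7 (rotate_left(2, 6, k=2)): [8, 3, 1, 4, 6, 7, 5, 0, 2]
After 8 (swap(3, 7)): [8, 3, 1, 0, 6, 7, 5, 4, 2]

Answer: 1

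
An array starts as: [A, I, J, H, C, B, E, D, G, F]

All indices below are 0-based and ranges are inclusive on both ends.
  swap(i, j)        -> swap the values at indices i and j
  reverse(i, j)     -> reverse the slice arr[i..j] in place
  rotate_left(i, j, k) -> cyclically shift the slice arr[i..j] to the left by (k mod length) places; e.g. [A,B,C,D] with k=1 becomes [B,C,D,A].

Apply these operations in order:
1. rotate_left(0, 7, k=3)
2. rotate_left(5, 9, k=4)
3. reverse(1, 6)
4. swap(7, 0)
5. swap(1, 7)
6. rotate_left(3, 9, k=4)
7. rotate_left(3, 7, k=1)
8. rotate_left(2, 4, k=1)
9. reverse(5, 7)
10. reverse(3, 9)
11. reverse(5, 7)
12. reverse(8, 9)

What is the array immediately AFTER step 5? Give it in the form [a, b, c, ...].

After 1 (rotate_left(0, 7, k=3)): [H, C, B, E, D, A, I, J, G, F]
After 2 (rotate_left(5, 9, k=4)): [H, C, B, E, D, F, A, I, J, G]
After 3 (reverse(1, 6)): [H, A, F, D, E, B, C, I, J, G]
After 4 (swap(7, 0)): [I, A, F, D, E, B, C, H, J, G]
After 5 (swap(1, 7)): [I, H, F, D, E, B, C, A, J, G]

Answer: [I, H, F, D, E, B, C, A, J, G]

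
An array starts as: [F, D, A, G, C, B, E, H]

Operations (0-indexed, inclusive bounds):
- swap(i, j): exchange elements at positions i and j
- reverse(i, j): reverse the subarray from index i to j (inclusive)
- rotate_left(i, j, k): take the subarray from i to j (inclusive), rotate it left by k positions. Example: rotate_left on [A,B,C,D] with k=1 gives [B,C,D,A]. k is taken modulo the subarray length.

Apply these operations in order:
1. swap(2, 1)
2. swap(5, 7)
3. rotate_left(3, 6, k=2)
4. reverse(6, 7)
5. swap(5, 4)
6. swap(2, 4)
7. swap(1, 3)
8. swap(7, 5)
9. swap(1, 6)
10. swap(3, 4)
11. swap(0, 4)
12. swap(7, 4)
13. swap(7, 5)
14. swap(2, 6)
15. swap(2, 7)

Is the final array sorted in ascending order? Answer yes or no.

After 1 (swap(2, 1)): [F, A, D, G, C, B, E, H]
After 2 (swap(5, 7)): [F, A, D, G, C, H, E, B]
After 3 (rotate_left(3, 6, k=2)): [F, A, D, H, E, G, C, B]
After 4 (reverse(6, 7)): [F, A, D, H, E, G, B, C]
After 5 (swap(5, 4)): [F, A, D, H, G, E, B, C]
After 6 (swap(2, 4)): [F, A, G, H, D, E, B, C]
After 7 (swap(1, 3)): [F, H, G, A, D, E, B, C]
After 8 (swap(7, 5)): [F, H, G, A, D, C, B, E]
After 9 (swap(1, 6)): [F, B, G, A, D, C, H, E]
After 10 (swap(3, 4)): [F, B, G, D, A, C, H, E]
After 11 (swap(0, 4)): [A, B, G, D, F, C, H, E]
After 12 (swap(7, 4)): [A, B, G, D, E, C, H, F]
After 13 (swap(7, 5)): [A, B, G, D, E, F, H, C]
After 14 (swap(2, 6)): [A, B, H, D, E, F, G, C]
After 15 (swap(2, 7)): [A, B, C, D, E, F, G, H]

Answer: yes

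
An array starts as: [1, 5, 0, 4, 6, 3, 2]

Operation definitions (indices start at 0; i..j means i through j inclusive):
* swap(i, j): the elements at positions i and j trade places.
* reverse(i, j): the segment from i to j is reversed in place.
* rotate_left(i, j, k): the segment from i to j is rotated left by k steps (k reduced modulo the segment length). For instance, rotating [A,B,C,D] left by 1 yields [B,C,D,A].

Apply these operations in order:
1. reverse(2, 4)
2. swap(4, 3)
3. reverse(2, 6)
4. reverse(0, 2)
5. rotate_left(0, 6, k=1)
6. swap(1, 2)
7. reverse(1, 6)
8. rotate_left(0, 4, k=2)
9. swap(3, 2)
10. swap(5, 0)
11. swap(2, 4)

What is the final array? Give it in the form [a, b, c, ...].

Answer: [1, 0, 2, 4, 5, 6, 3]

Derivation:
After 1 (reverse(2, 4)): [1, 5, 6, 4, 0, 3, 2]
After 2 (swap(4, 3)): [1, 5, 6, 0, 4, 3, 2]
After 3 (reverse(2, 6)): [1, 5, 2, 3, 4, 0, 6]
After 4 (reverse(0, 2)): [2, 5, 1, 3, 4, 0, 6]
After 5 (rotate_left(0, 6, k=1)): [5, 1, 3, 4, 0, 6, 2]
After 6 (swap(1, 2)): [5, 3, 1, 4, 0, 6, 2]
After 7 (reverse(1, 6)): [5, 2, 6, 0, 4, 1, 3]
After 8 (rotate_left(0, 4, k=2)): [6, 0, 4, 5, 2, 1, 3]
After 9 (swap(3, 2)): [6, 0, 5, 4, 2, 1, 3]
After 10 (swap(5, 0)): [1, 0, 5, 4, 2, 6, 3]
After 11 (swap(2, 4)): [1, 0, 2, 4, 5, 6, 3]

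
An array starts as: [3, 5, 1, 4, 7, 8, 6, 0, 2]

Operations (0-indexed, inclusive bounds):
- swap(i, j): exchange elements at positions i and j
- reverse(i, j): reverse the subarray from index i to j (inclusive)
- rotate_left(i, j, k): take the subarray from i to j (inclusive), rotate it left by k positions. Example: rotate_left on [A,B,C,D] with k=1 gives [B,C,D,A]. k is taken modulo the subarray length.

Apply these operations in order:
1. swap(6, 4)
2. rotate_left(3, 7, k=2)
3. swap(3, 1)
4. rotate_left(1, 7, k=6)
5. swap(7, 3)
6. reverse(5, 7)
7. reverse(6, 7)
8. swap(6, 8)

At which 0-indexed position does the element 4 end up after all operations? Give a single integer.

After 1 (swap(6, 4)): [3, 5, 1, 4, 6, 8, 7, 0, 2]
After 2 (rotate_left(3, 7, k=2)): [3, 5, 1, 8, 7, 0, 4, 6, 2]
After 3 (swap(3, 1)): [3, 8, 1, 5, 7, 0, 4, 6, 2]
After 4 (rotate_left(1, 7, k=6)): [3, 6, 8, 1, 5, 7, 0, 4, 2]
After 5 (swap(7, 3)): [3, 6, 8, 4, 5, 7, 0, 1, 2]
After 6 (reverse(5, 7)): [3, 6, 8, 4, 5, 1, 0, 7, 2]
After 7 (reverse(6, 7)): [3, 6, 8, 4, 5, 1, 7, 0, 2]
After 8 (swap(6, 8)): [3, 6, 8, 4, 5, 1, 2, 0, 7]

Answer: 3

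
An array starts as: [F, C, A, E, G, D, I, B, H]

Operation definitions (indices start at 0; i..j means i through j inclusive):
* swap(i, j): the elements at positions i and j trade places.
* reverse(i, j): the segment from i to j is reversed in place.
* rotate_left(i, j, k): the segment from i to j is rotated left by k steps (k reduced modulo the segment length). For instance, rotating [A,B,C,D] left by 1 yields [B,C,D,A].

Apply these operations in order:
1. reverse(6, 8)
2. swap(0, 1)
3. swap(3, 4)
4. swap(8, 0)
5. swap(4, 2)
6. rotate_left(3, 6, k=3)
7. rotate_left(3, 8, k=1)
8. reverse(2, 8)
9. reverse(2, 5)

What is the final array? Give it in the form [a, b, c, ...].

Answer: [I, F, D, B, C, H, A, G, E]

Derivation:
After 1 (reverse(6, 8)): [F, C, A, E, G, D, H, B, I]
After 2 (swap(0, 1)): [C, F, A, E, G, D, H, B, I]
After 3 (swap(3, 4)): [C, F, A, G, E, D, H, B, I]
After 4 (swap(8, 0)): [I, F, A, G, E, D, H, B, C]
After 5 (swap(4, 2)): [I, F, E, G, A, D, H, B, C]
After 6 (rotate_left(3, 6, k=3)): [I, F, E, H, G, A, D, B, C]
After 7 (rotate_left(3, 8, k=1)): [I, F, E, G, A, D, B, C, H]
After 8 (reverse(2, 8)): [I, F, H, C, B, D, A, G, E]
After 9 (reverse(2, 5)): [I, F, D, B, C, H, A, G, E]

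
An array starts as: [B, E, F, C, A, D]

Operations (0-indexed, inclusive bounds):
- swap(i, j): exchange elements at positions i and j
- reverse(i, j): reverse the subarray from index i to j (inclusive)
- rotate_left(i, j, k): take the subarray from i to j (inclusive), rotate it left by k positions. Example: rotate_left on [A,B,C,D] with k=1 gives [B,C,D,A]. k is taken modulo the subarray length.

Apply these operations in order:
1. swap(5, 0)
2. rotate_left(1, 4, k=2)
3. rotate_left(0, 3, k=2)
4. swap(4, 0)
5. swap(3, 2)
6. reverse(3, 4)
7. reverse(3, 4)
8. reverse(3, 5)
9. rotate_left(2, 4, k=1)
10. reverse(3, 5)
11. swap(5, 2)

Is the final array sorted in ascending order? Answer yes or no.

Answer: no

Derivation:
After 1 (swap(5, 0)): [D, E, F, C, A, B]
After 2 (rotate_left(1, 4, k=2)): [D, C, A, E, F, B]
After 3 (rotate_left(0, 3, k=2)): [A, E, D, C, F, B]
After 4 (swap(4, 0)): [F, E, D, C, A, B]
After 5 (swap(3, 2)): [F, E, C, D, A, B]
After 6 (reverse(3, 4)): [F, E, C, A, D, B]
After 7 (reverse(3, 4)): [F, E, C, D, A, B]
After 8 (reverse(3, 5)): [F, E, C, B, A, D]
After 9 (rotate_left(2, 4, k=1)): [F, E, B, A, C, D]
After 10 (reverse(3, 5)): [F, E, B, D, C, A]
After 11 (swap(5, 2)): [F, E, A, D, C, B]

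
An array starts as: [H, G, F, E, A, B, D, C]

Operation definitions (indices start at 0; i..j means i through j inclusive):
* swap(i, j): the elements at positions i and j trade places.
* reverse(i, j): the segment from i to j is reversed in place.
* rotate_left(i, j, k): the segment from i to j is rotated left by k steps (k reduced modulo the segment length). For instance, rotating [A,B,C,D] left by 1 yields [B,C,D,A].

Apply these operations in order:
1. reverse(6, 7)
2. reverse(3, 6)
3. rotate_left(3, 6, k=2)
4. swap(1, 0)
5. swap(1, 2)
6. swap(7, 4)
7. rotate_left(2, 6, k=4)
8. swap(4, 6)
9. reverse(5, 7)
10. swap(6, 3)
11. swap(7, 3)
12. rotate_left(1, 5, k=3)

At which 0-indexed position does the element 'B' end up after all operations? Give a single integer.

Answer: 4

Derivation:
After 1 (reverse(6, 7)): [H, G, F, E, A, B, C, D]
After 2 (reverse(3, 6)): [H, G, F, C, B, A, E, D]
After 3 (rotate_left(3, 6, k=2)): [H, G, F, A, E, C, B, D]
After 4 (swap(1, 0)): [G, H, F, A, E, C, B, D]
After 5 (swap(1, 2)): [G, F, H, A, E, C, B, D]
After 6 (swap(7, 4)): [G, F, H, A, D, C, B, E]
After 7 (rotate_left(2, 6, k=4)): [G, F, B, H, A, D, C, E]
After 8 (swap(4, 6)): [G, F, B, H, C, D, A, E]
After 9 (reverse(5, 7)): [G, F, B, H, C, E, A, D]
After 10 (swap(6, 3)): [G, F, B, A, C, E, H, D]
After 11 (swap(7, 3)): [G, F, B, D, C, E, H, A]
After 12 (rotate_left(1, 5, k=3)): [G, C, E, F, B, D, H, A]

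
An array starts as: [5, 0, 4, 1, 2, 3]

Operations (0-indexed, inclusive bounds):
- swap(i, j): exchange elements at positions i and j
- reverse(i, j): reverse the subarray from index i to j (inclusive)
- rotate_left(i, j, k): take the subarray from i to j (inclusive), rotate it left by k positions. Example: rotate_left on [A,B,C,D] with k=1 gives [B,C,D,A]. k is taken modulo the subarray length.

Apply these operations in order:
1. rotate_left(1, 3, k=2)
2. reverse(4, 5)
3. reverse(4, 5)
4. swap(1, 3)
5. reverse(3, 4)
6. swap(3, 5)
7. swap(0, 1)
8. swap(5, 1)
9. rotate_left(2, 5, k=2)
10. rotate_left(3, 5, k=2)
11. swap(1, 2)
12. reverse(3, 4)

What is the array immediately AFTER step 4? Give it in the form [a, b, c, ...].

Answer: [5, 4, 0, 1, 2, 3]

Derivation:
After 1 (rotate_left(1, 3, k=2)): [5, 1, 0, 4, 2, 3]
After 2 (reverse(4, 5)): [5, 1, 0, 4, 3, 2]
After 3 (reverse(4, 5)): [5, 1, 0, 4, 2, 3]
After 4 (swap(1, 3)): [5, 4, 0, 1, 2, 3]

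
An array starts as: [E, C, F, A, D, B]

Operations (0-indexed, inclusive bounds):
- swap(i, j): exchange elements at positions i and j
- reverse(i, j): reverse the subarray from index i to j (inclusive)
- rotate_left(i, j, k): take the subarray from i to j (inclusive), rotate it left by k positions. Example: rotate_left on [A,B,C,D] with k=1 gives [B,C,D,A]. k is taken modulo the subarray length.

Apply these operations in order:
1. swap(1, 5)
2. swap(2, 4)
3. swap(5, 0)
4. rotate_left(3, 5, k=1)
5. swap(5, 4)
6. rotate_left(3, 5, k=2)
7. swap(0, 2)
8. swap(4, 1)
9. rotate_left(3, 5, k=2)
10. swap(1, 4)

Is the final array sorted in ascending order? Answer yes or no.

After 1 (swap(1, 5)): [E, B, F, A, D, C]
After 2 (swap(2, 4)): [E, B, D, A, F, C]
After 3 (swap(5, 0)): [C, B, D, A, F, E]
After 4 (rotate_left(3, 5, k=1)): [C, B, D, F, E, A]
After 5 (swap(5, 4)): [C, B, D, F, A, E]
After 6 (rotate_left(3, 5, k=2)): [C, B, D, E, F, A]
After 7 (swap(0, 2)): [D, B, C, E, F, A]
After 8 (swap(4, 1)): [D, F, C, E, B, A]
After 9 (rotate_left(3, 5, k=2)): [D, F, C, A, E, B]
After 10 (swap(1, 4)): [D, E, C, A, F, B]

Answer: no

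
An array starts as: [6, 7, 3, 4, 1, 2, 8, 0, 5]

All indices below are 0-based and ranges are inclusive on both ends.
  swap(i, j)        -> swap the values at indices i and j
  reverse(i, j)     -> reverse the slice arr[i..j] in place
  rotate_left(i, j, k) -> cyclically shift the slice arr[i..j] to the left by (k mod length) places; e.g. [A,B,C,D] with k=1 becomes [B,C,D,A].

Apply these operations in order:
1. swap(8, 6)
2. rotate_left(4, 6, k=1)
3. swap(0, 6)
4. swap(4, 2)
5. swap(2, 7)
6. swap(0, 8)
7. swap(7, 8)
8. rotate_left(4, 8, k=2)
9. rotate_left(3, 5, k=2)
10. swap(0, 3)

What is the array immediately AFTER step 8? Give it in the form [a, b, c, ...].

After 1 (swap(8, 6)): [6, 7, 3, 4, 1, 2, 5, 0, 8]
After 2 (rotate_left(4, 6, k=1)): [6, 7, 3, 4, 2, 5, 1, 0, 8]
After 3 (swap(0, 6)): [1, 7, 3, 4, 2, 5, 6, 0, 8]
After 4 (swap(4, 2)): [1, 7, 2, 4, 3, 5, 6, 0, 8]
After 5 (swap(2, 7)): [1, 7, 0, 4, 3, 5, 6, 2, 8]
After 6 (swap(0, 8)): [8, 7, 0, 4, 3, 5, 6, 2, 1]
After 7 (swap(7, 8)): [8, 7, 0, 4, 3, 5, 6, 1, 2]
After 8 (rotate_left(4, 8, k=2)): [8, 7, 0, 4, 6, 1, 2, 3, 5]

Answer: [8, 7, 0, 4, 6, 1, 2, 3, 5]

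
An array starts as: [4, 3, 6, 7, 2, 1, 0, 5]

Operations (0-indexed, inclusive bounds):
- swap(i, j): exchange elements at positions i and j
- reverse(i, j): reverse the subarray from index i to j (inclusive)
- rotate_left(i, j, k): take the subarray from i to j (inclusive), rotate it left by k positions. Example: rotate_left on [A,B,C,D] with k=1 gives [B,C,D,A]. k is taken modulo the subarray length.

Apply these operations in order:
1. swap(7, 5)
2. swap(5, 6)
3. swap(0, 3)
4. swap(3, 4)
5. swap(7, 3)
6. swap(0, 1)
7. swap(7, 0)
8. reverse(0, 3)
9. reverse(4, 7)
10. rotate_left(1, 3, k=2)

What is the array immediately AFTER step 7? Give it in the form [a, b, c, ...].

After 1 (swap(7, 5)): [4, 3, 6, 7, 2, 5, 0, 1]
After 2 (swap(5, 6)): [4, 3, 6, 7, 2, 0, 5, 1]
After 3 (swap(0, 3)): [7, 3, 6, 4, 2, 0, 5, 1]
After 4 (swap(3, 4)): [7, 3, 6, 2, 4, 0, 5, 1]
After 5 (swap(7, 3)): [7, 3, 6, 1, 4, 0, 5, 2]
After 6 (swap(0, 1)): [3, 7, 6, 1, 4, 0, 5, 2]
After 7 (swap(7, 0)): [2, 7, 6, 1, 4, 0, 5, 3]

Answer: [2, 7, 6, 1, 4, 0, 5, 3]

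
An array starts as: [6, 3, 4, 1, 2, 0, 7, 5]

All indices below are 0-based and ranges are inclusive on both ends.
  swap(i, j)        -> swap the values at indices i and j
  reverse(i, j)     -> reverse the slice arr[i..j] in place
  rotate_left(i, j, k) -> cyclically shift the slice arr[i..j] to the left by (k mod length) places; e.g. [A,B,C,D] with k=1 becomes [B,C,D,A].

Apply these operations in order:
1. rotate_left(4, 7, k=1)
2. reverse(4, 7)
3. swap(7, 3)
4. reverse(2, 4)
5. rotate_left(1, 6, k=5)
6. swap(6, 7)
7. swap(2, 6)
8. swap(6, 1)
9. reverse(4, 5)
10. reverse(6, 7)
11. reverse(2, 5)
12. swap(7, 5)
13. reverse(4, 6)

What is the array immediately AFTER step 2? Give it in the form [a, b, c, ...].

Answer: [6, 3, 4, 1, 2, 5, 7, 0]

Derivation:
After 1 (rotate_left(4, 7, k=1)): [6, 3, 4, 1, 0, 7, 5, 2]
After 2 (reverse(4, 7)): [6, 3, 4, 1, 2, 5, 7, 0]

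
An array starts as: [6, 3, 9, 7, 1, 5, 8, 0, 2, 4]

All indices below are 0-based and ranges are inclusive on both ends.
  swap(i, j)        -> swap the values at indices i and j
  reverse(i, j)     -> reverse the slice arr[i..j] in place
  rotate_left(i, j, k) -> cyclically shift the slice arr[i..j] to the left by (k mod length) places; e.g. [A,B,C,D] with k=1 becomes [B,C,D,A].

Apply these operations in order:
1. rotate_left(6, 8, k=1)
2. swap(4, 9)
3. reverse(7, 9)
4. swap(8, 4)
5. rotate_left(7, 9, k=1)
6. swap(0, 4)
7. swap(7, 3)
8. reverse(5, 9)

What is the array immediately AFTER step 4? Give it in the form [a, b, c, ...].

Answer: [6, 3, 9, 7, 8, 5, 0, 1, 4, 2]

Derivation:
After 1 (rotate_left(6, 8, k=1)): [6, 3, 9, 7, 1, 5, 0, 2, 8, 4]
After 2 (swap(4, 9)): [6, 3, 9, 7, 4, 5, 0, 2, 8, 1]
After 3 (reverse(7, 9)): [6, 3, 9, 7, 4, 5, 0, 1, 8, 2]
After 4 (swap(8, 4)): [6, 3, 9, 7, 8, 5, 0, 1, 4, 2]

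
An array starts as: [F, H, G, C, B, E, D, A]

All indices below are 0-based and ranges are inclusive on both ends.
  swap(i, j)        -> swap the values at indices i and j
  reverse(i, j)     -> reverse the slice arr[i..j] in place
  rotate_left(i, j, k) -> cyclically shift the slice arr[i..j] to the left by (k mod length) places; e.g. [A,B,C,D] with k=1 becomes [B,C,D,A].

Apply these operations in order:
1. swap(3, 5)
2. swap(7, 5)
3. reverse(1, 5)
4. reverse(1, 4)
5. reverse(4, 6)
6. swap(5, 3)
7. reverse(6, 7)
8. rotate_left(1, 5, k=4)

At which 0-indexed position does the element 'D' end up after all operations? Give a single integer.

After 1 (swap(3, 5)): [F, H, G, E, B, C, D, A]
After 2 (swap(7, 5)): [F, H, G, E, B, A, D, C]
After 3 (reverse(1, 5)): [F, A, B, E, G, H, D, C]
After 4 (reverse(1, 4)): [F, G, E, B, A, H, D, C]
After 5 (reverse(4, 6)): [F, G, E, B, D, H, A, C]
After 6 (swap(5, 3)): [F, G, E, H, D, B, A, C]
After 7 (reverse(6, 7)): [F, G, E, H, D, B, C, A]
After 8 (rotate_left(1, 5, k=4)): [F, B, G, E, H, D, C, A]

Answer: 5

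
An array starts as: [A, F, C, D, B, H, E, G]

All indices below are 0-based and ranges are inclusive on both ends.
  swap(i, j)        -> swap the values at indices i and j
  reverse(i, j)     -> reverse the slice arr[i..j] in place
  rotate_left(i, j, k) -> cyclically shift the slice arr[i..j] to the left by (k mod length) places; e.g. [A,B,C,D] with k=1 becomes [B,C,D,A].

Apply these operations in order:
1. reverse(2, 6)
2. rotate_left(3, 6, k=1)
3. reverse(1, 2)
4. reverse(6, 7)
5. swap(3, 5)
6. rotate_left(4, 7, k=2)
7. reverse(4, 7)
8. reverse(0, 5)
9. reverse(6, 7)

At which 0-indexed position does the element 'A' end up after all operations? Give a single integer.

Answer: 5

Derivation:
After 1 (reverse(2, 6)): [A, F, E, H, B, D, C, G]
After 2 (rotate_left(3, 6, k=1)): [A, F, E, B, D, C, H, G]
After 3 (reverse(1, 2)): [A, E, F, B, D, C, H, G]
After 4 (reverse(6, 7)): [A, E, F, B, D, C, G, H]
After 5 (swap(3, 5)): [A, E, F, C, D, B, G, H]
After 6 (rotate_left(4, 7, k=2)): [A, E, F, C, G, H, D, B]
After 7 (reverse(4, 7)): [A, E, F, C, B, D, H, G]
After 8 (reverse(0, 5)): [D, B, C, F, E, A, H, G]
After 9 (reverse(6, 7)): [D, B, C, F, E, A, G, H]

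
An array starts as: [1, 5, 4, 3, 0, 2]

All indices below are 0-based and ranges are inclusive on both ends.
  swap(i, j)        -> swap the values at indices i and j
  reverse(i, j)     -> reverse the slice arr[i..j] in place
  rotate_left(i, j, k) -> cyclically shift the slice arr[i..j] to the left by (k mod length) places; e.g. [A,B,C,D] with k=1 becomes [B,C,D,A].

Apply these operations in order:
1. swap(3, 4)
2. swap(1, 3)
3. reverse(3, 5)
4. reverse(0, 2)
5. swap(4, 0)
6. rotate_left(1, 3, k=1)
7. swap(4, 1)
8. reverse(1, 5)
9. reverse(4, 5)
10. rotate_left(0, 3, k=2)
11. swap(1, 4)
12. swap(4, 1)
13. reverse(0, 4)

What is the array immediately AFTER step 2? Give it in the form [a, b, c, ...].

After 1 (swap(3, 4)): [1, 5, 4, 0, 3, 2]
After 2 (swap(1, 3)): [1, 0, 4, 5, 3, 2]

Answer: [1, 0, 4, 5, 3, 2]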